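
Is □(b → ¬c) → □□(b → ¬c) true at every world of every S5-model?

Tableau for the negation ¬(□(b → ¬c) → □□(b → ¬c)):
1. ¬(□(b → ¬c) → □□(b → ¬c)), w0
2. □(b → ¬c), w0
3. ¬□□(b → ¬c), w0
4. b → ¬c, w0
5. ¬c, w0
6. ¬□(b → ¬c), w1
7. b → ¬c, w1
8. ¬c, w1
9. ¬(b → ¬c), w2
10. b, w2
11. c, w2
12. b → ¬c, w2
13. ¬c, w2
Accessibility: w0Rw0, w0Rw1, w0Rw2, w1Rw0, w1Rw1, w1Rw2, w2Rw0, w2Rw1, w2Rw2
Branch closes: c and ¬c both at w2.
Every branch of the negation's tableau closes; the branch above is one of them.

Yes, valid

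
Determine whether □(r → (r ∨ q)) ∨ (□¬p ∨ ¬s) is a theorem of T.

Valid in T

Tableau for the negation ¬(□(r → (r ∨ q)) ∨ (□¬p ∨ ¬s)):
1. ¬(□(r → (r ∨ q)) ∨ (□¬p ∨ ¬s)), w0
2. ¬□(r → (r ∨ q)), w0   [¬∨-rule on 1]
3. ¬(□¬p ∨ ¬s), w0   [¬∨-rule on 1]
4. ¬□¬p, w0   [¬∨-rule on 3]
5. s, w0   [¬∨-rule on 3]
6. ¬(r → (r ∨ q)), w1   [¬□-rule on 2: fresh world w1, w0Rw1]
7. r, w1   [¬→-rule on 6]
8. ¬(r ∨ q), w1   [¬→-rule on 6]
9. ¬r, w1   [¬∨-rule on 8]
10. ¬q, w1   [¬∨-rule on 8]
Accessibility: w0Rw0, w0Rw1, w1Rw1
Branch closes: r and ¬r both at w1.
All branches of the negation close; one closing branch shown above.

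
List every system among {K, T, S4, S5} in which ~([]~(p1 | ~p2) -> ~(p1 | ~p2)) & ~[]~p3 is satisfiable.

K-tableau for the formula:
1. ~([]~(p1 | ~p2) -> ~(p1 | ~p2)) & ~[]~p3, w0
2. ~([]~(p1 | ~p2) -> ~(p1 | ~p2)), w0   [&-rule on 1]
3. ~[]~p3, w0   [&-rule on 1]
4. []~(p1 | ~p2), w0   [~->-rule on 2]
5. p1 | ~p2, w0   [~->-rule on 2]
6. ~p2, w0   [|-rule on 5 (branches; this branch)]
7. p3, w1   [~[]-rule on 3: fresh world w1, w0Rw1]
8. ~(p1 | ~p2), w1   [[]-rule on 4 via w0Rw1]
9. ~p1, w1   [~|-rule on 8]
10. p2, w1   [~|-rule on 8]
Accessibility: w0Rw1
Complete open branch: satisfiable in K.
T-tableau for the formula:
1. ~([]~(p1 | ~p2) -> ~(p1 | ~p2)) & ~[]~p3, w0
2. ~([]~(p1 | ~p2) -> ~(p1 | ~p2)), w0   [&-rule on 1]
3. ~[]~p3, w0   [&-rule on 1]
4. []~(p1 | ~p2), w0   [~->-rule on 2]
5. p1 | ~p2, w0   [~->-rule on 2]
6. ~(p1 | ~p2), w0   [[]-rule on 4 via w0Rw0]
7. ~p1, w0   [~|-rule on 6]
8. p2, w0   [~|-rule on 6]
9. ~p2, w0   [|-rule on 5 (branches; this branch)]
Accessibility: w0Rw0
Branch closes: p2 and ~p2 both at w0.
Every branch closes (one shown): unsatisfiable in T, hence also in S4, S5 (every S4/S5-frame is a T-frame).

K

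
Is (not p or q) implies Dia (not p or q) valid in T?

Tableau for the negation not ((not p or q) implies Dia (not p or q)):
1. not ((not p or q) implies Dia (not p or q)), u
2. not p or q, u
3. not Dia (not p or q), u
4. not (not p or q), u
5. p, u
6. not q, u
7. q, u
Accessibility: uRu
Branch closes: q and not q both at u.
Every branch of the negation's tableau closes; the branch above is one of them.

Valid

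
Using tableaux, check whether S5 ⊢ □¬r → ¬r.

Tableau for the negation ¬(□¬r → ¬r):
1. ¬(□¬r → ¬r), u
2. □¬r, u   [¬→-rule on 1]
3. r, u   [¬→-rule on 1]
4. ¬r, u   [□-rule on 2 via uRu]
Accessibility: uRu
Branch closes: r and ¬r both at u.
All branches of the negation close; one closing branch shown above.

Valid in S5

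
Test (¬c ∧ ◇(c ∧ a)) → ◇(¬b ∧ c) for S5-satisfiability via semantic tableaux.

1. (¬c ∧ ◇(c ∧ a)) → ◇(¬b ∧ c), w0
2. ◇(¬b ∧ c), w0
3. ¬b ∧ c, w1
4. ¬b, w1
5. c, w1
Accessibility: w0Rw0, w0Rw1, w1Rw0, w1Rw1

Satisfiable (open branch found)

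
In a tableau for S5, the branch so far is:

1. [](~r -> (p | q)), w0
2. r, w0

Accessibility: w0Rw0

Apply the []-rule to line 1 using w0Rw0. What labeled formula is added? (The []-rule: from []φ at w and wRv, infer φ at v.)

~r -> (p | q), w0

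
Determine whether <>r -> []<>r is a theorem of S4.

Tableau for the negation ~(<>r -> []<>r):
1. ~(<>r -> []<>r), w0
2. <>r, w0
3. ~[]<>r, w0
4. r, w1
5. ~<>r, w2
6. ~r, w2
Accessibility: w0Rw0, w0Rw1, w0Rw2, w1Rw1, w2Rw2
The negation has an open branch (countermodel exists).

No, not valid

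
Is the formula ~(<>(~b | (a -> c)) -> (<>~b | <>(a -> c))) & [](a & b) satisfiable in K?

No, unsatisfiable

1. ~(<>(~b | (a -> c)) -> (<>~b | <>(a -> c))) & [](a & b), w0
2. ~(<>(~b | (a -> c)) -> (<>~b | <>(a -> c))), w0   [&-rule on 1]
3. [](a & b), w0   [&-rule on 1]
4. <>(~b | (a -> c)), w0   [~->-rule on 2]
5. ~(<>~b | <>(a -> c)), w0   [~->-rule on 2]
6. ~<>~b, w0   [~|-rule on 5]
7. ~<>(a -> c), w0   [~|-rule on 5]
8. ~b | (a -> c), w1   [<>-rule on 4: fresh world w1, w0Rw1]
9. a & b, w1   [[]-rule on 3 via w0Rw1]
10. a, w1   [&-rule on 9]
11. b, w1   [&-rule on 9]
12. ~(a -> c), w1   [~<>-rule on 7 via w0Rw1]
13. ~c, w1   [~->-rule on 12]
14. a -> c, w1   [|-rule on 8 (branches; this branch)]
15. c, w1   [->-rule on 14 (branches; this branch)]
Accessibility: w0Rw1
Branch closes: c and ~c both at w1.
All branches of the tableau close; one closing branch shown above.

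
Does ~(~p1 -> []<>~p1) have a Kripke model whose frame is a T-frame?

1. ~(~p1 -> []<>~p1), 0
2. ~p1, 0   [~->-rule on 1]
3. ~[]<>~p1, 0   [~->-rule on 1]
4. ~<>~p1, 1   [~[]-rule on 3: fresh world 1, 0R1]
5. p1, 1   [~<>-rule on 4 via 1R1]
Accessibility: 0R0, 0R1, 1R1

Satisfiable (open branch found)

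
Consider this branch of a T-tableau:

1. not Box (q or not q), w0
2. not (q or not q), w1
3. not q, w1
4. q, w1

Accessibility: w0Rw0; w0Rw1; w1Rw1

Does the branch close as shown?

Both q and not q appear at w1.

Yes, closed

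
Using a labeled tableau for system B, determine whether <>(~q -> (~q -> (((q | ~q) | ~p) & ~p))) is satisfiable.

1. <>(~q -> (~q -> (((q | ~q) | ~p) & ~p))), w0
2. ~q -> (~q -> (((q | ~q) | ~p) & ~p)), w1
3. ~q -> (((q | ~q) | ~p) & ~p), w1
4. ((q | ~q) | ~p) & ~p, w1
5. (q | ~q) | ~p, w1
6. ~p, w1
Accessibility: w0Rw0, w0Rw1, w1Rw0, w1Rw1

Satisfiable (open branch found)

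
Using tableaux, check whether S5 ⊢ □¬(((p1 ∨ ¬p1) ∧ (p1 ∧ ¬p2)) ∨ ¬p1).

Tableau for the negation ¬□¬(((p1 ∨ ¬p1) ∧ (p1 ∧ ¬p2)) ∨ ¬p1):
1. ¬□¬(((p1 ∨ ¬p1) ∧ (p1 ∧ ¬p2)) ∨ ¬p1), 0
2. ((p1 ∨ ¬p1) ∧ (p1 ∧ ¬p2)) ∨ ¬p1, 1
3. ¬p1, 1
Accessibility: 0R0, 0R1, 1R0, 1R1
The negation has an open branch (countermodel exists).

Not valid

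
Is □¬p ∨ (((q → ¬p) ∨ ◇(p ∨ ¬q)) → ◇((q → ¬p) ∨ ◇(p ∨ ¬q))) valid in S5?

Valid

Tableau for the negation ¬(□¬p ∨ (((q → ¬p) ∨ ◇(p ∨ ¬q)) → ◇((q → ¬p) ∨ ◇(p ∨ ¬q)))):
1. ¬(□¬p ∨ (((q → ¬p) ∨ ◇(p ∨ ¬q)) → ◇((q → ¬p) ∨ ◇(p ∨ ¬q)))), u
2. ¬□¬p, u
3. ¬(((q → ¬p) ∨ ◇(p ∨ ¬q)) → ◇((q → ¬p) ∨ ◇(p ∨ ¬q))), u
4. (q → ¬p) ∨ ◇(p ∨ ¬q), u
5. ¬◇((q → ¬p) ∨ ◇(p ∨ ¬q)), u
6. ¬((q → ¬p) ∨ ◇(p ∨ ¬q)), u
7. ¬(q → ¬p), u
8. ¬◇(p ∨ ¬q), u
9. q, u
10. p, u
11. ¬(p ∨ ¬q), u
12. ¬p, u
Accessibility: uRu
Branch closes: p and ¬p both at u.
All branches of the negation close; one closing branch shown above.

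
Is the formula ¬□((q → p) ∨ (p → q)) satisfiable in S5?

1. ¬□((q → p) ∨ (p → q)), u
2. ¬((q → p) ∨ (p → q)), v
3. ¬(q → p), v
4. ¬(p → q), v
5. q, v
6. ¬p, v
7. p, v
8. ¬q, v
Accessibility: uRu, uRv, vRu, vRv
Branch closes: p and ¬p both at v.
Every branch closes; the branch above is one of them.

Unsatisfiable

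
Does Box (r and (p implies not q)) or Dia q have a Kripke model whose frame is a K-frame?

Satisfiable (open branch found)

1. Box (r and (p implies not q)) or Dia q, w0
2. Dia q, w0   [or-rule on 1 (branches; this branch)]
3. q, w1   [Dia-rule on 2: fresh world w1, w0Rw1]
Accessibility: w0Rw1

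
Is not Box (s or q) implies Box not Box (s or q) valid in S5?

Tableau for the negation not (not Box (s or q) implies Box not Box (s or q)):
1. not (not Box (s or q) implies Box not Box (s or q)), 0
2. not Box (s or q), 0
3. not Box not Box (s or q), 0
4. not (s or q), 1
5. not s, 1
6. not q, 1
7. Box (s or q), 2
8. s or q, 0
9. s or q, 1
10. s or q, 2
11. q, 0
12. q, 1
Accessibility: 0R0, 0R1, 0R2, 1R0, 1R1, 1R2, 2R0, 2R1, 2R2
Branch closes: q and not q both at 1.
Every branch of the negation's tableau closes; the branch above is one of them.

Yes, valid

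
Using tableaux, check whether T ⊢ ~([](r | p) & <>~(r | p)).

Tableau for the negation [](r | p) & <>~(r | p):
1. [](r | p) & <>~(r | p), u
2. [](r | p), u   [&-rule on 1]
3. <>~(r | p), u   [&-rule on 1]
4. r | p, u   [[]-rule on 2 via uRu]
5. p, u   [|-rule on 4 (branches; this branch)]
6. ~(r | p), v   [<>-rule on 3: fresh world v, uRv]
7. ~r, v   [~|-rule on 6]
8. ~p, v   [~|-rule on 6]
9. r | p, v   [[]-rule on 2 via uRv]
10. p, v   [|-rule on 9 (branches; this branch)]
Accessibility: uRu, uRv, vRv
Branch closes: p and ~p both at v.
All branches of the negation close; one closing branch shown above.

Yes, valid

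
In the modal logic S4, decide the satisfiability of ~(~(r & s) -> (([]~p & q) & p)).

Yes, satisfiable

1. ~(~(r & s) -> (([]~p & q) & p)), u
2. ~(r & s), u   [~->-rule on 1]
3. ~(([]~p & q) & p), u   [~->-rule on 1]
4. ~s, u   [~&-rule on 2 (branches; this branch)]
5. ~p, u   [~&-rule on 3 (branches; this branch)]
Accessibility: uRu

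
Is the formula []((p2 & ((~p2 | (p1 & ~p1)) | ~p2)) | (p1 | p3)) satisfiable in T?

1. []((p2 & ((~p2 | (p1 & ~p1)) | ~p2)) | (p1 | p3)), u
2. (p2 & ((~p2 | (p1 & ~p1)) | ~p2)) | (p1 | p3), u
3. p1 | p3, u
4. p3, u
Accessibility: uRu

Satisfiable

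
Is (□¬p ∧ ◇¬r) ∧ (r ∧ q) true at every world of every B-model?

Tableau for the negation ¬((□¬p ∧ ◇¬r) ∧ (r ∧ q)):
1. ¬((□¬p ∧ ◇¬r) ∧ (r ∧ q)), u
2. ¬(r ∧ q), u   [¬∧-rule on 1 (branches; this branch)]
3. ¬q, u   [¬∧-rule on 2 (branches; this branch)]
Accessibility: uRu
The negation has an open branch (countermodel exists).

Not valid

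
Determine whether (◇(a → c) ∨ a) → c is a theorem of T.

Invalid (countermodel exists)

Tableau for the negation ¬((◇(a → c) ∨ a) → c):
1. ¬((◇(a → c) ∨ a) → c), u
2. ◇(a → c) ∨ a, u
3. ¬c, u
4. a, u
Accessibility: uRu
The negation has an open branch (countermodel exists).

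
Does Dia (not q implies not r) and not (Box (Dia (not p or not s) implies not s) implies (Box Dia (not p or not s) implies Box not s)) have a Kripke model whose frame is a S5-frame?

1. Dia (not q implies not r) and not (Box (Dia (not p or not s) implies not s) implies (Box Dia (not p or not s) implies Box not s)), u
2. Dia (not q implies not r), u   [and-rule on 1]
3. not (Box (Dia (not p or not s) implies not s) implies (Box Dia (not p or not s) implies Box not s)), u   [and-rule on 1]
4. Box (Dia (not p or not s) implies not s), u   [neg-implies-rule on 3]
5. not (Box Dia (not p or not s) implies Box not s), u   [neg-implies-rule on 3]
6. Box Dia (not p or not s), u   [neg-implies-rule on 5]
7. not Box not s, u   [neg-implies-rule on 5]
8. Dia (not p or not s) implies not s, u   [Box-rule on 4 via uRu]
9. Dia (not p or not s), u   [Box-rule on 6 via uRu]
10. not Dia (not p or not s), u   [implies-rule on 8 (branches; this branch)]
11. not (not p or not s), u   [neg-Dia-rule on 10 via uRu]
12. p, u   [neg-or-rule on 11]
13. s, u   [neg-or-rule on 11]
14. not q implies not r, v   [Dia-rule on 2: fresh world v, uRv]
15. Dia (not p or not s) implies not s, v   [Box-rule on 4 via uRv]
16. Dia (not p or not s), v   [Box-rule on 6 via uRv]
17. not (not p or not s), v   [neg-Dia-rule on 10 via uRv]
18. p, v   [neg-or-rule on 17]
19. s, v   [neg-or-rule on 17]
20. not r, v   [implies-rule on 14 (branches; this branch)]
21. not Dia (not p or not s), v   [implies-rule on 15 (branches; this branch)]
22. s, w   [neg-Box-rule on 7: fresh world w, uRw]
23. Dia (not p or not s) implies not s, w   [Box-rule on 4 via uRw]
24. Dia (not p or not s), w   [Box-rule on 6 via uRw]
25. not (not p or not s), w   [neg-Dia-rule on 10 via uRw]
26. p, w   [neg-or-rule on 25]
27. not Dia (not p or not s), w   [implies-rule on 23 (branches; this branch)]
28. not p or not s, x   [Dia-rule on 9: fresh world x, uRx]
29. Dia (not p or not s) implies not s, x   [Box-rule on 4 via uRx]
30. Dia (not p or not s), x   [Box-rule on 6 via uRx]
31. not (not p or not s), x   [neg-Dia-rule on 10 via uRx]
32. p, x   [neg-or-rule on 31]
33. s, x   [neg-or-rule on 31]
34. not s, x   [or-rule on 28 (branches; this branch)]
Accessibility: uRu, uRv, uRw, uRx, vRu, vRv, vRw, vRx, wRu, wRv, wRw, wRx, xRu, xRv, xRw, xRx
Branch closes: s and not s both at x.
Every branch closes; the branch above is one of them.

No, unsatisfiable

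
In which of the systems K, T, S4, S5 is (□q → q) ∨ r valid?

T, S4, S5

K-tableau for the negation ¬((□q → q) ∨ r):
1. ¬((□q → q) ∨ r), w0
2. ¬(□q → q), w0
3. ¬r, w0
4. □q, w0
5. ¬q, w0
Complete open branch: countermodel on a K-frame, so not valid in K.
T-tableau for the negation ¬((□q → q) ∨ r):
1. ¬((□q → q) ∨ r), w0
2. ¬(□q → q), w0
3. ¬r, w0
4. □q, w0
5. ¬q, w0
6. q, w0
Accessibility: w0Rw0
Branch closes: q and ¬q both at w0.
Every branch closes (one shown): valid in T, hence also in S4, S5 (every theorem of T is a theorem of S4 and S5).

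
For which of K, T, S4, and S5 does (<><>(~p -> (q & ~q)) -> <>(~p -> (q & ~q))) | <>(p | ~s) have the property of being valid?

T-tableau for the negation ~((<><>(~p -> (q & ~q)) -> <>(~p -> (q & ~q))) | <>(p | ~s)):
1. ~((<><>(~p -> (q & ~q)) -> <>(~p -> (q & ~q))) | <>(p | ~s)), w0
2. ~(<><>(~p -> (q & ~q)) -> <>(~p -> (q & ~q))), w0
3. ~<>(p | ~s), w0
4. <><>(~p -> (q & ~q)), w0
5. ~<>(~p -> (q & ~q)), w0
6. ~(p | ~s), w0
7. ~p, w0
8. s, w0
9. ~(~p -> (q & ~q)), w0
10. ~(q & ~q), w0
11. q, w0
12. <>(~p -> (q & ~q)), w1
13. ~(p | ~s), w1
14. ~p, w1
15. s, w1
16. ~(~p -> (q & ~q)), w1
17. ~(q & ~q), w1
18. q, w1
19. ~p -> (q & ~q), w2
20. p, w2
Accessibility: w0Rw0, w0Rw1, w1Rw1, w1Rw2, w2Rw2
Complete open branch: countermodel on a T-frame, so not valid in T, nor in K (the same frame is also a K-frame).
S4-tableau for the negation ~((<><>(~p -> (q & ~q)) -> <>(~p -> (q & ~q))) | <>(p | ~s)):
1. ~((<><>(~p -> (q & ~q)) -> <>(~p -> (q & ~q))) | <>(p | ~s)), w0
2. ~(<><>(~p -> (q & ~q)) -> <>(~p -> (q & ~q))), w0
3. ~<>(p | ~s), w0
4. <><>(~p -> (q & ~q)), w0
5. ~<>(~p -> (q & ~q)), w0
6. ~(p | ~s), w0
7. ~p, w0
8. s, w0
9. ~(~p -> (q & ~q)), w0
10. ~(q & ~q), w0
11. q, w0
12. <>(~p -> (q & ~q)), w1
13. ~(p | ~s), w1
14. ~p, w1
15. s, w1
16. ~(~p -> (q & ~q)), w1
17. ~(q & ~q), w1
18. q, w1
19. ~p -> (q & ~q), w2
20. ~(p | ~s), w2
21. ~p, w2
22. s, w2
23. ~(~p -> (q & ~q)), w2
24. ~(q & ~q), w2
25. q & ~q, w2
26. q, w2
27. ~q, w2
Accessibility: w0Rw0, w0Rw1, w0Rw2, w1Rw1, w1Rw2, w2Rw2
Branch closes: q and ~q both at w2.
Every branch closes (one shown): valid in S4, hence also in S5 (every theorem of S4 is a theorem of S5).

S4, S5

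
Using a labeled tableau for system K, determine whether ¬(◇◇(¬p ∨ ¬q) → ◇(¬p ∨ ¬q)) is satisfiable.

Satisfiable

1. ¬(◇◇(¬p ∨ ¬q) → ◇(¬p ∨ ¬q)), w0
2. ◇◇(¬p ∨ ¬q), w0
3. ¬◇(¬p ∨ ¬q), w0
4. ◇(¬p ∨ ¬q), w1
5. ¬(¬p ∨ ¬q), w1
6. p, w1
7. q, w1
8. ¬p ∨ ¬q, w2
9. ¬q, w2
Accessibility: w0Rw1, w1Rw2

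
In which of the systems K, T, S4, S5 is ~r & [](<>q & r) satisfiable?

K-tableau for the formula:
1. ~r & [](<>q & r), w0
2. ~r, w0
3. [](<>q & r), w0
Complete open branch: satisfiable in K.
T-tableau for the formula:
1. ~r & [](<>q & r), w0
2. ~r, w0
3. [](<>q & r), w0
4. <>q & r, w0
5. <>q, w0
6. r, w0
Accessibility: w0Rw0
Branch closes: r and ~r both at w0.
Every branch closes (one shown): unsatisfiable in T, hence also in S4, S5 (every S4/S5-frame is a T-frame).

K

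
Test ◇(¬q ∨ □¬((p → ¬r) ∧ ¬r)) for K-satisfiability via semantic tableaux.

Yes, satisfiable

1. ◇(¬q ∨ □¬((p → ¬r) ∧ ¬r)), 0
2. ¬q ∨ □¬((p → ¬r) ∧ ¬r), 1
3. □¬((p → ¬r) ∧ ¬r), 1
Accessibility: 0R1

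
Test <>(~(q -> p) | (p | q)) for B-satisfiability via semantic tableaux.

Satisfiable (open branch found)

1. <>(~(q -> p) | (p | q)), 0
2. ~(q -> p) | (p | q), 1
3. p | q, 1
4. q, 1
Accessibility: 0R0, 0R1, 1R0, 1R1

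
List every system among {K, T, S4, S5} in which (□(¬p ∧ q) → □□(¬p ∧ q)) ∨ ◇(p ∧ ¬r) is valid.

S4-tableau for the negation ¬((□(¬p ∧ q) → □□(¬p ∧ q)) ∨ ◇(p ∧ ¬r)):
1. ¬((□(¬p ∧ q) → □□(¬p ∧ q)) ∨ ◇(p ∧ ¬r)), u
2. ¬(□(¬p ∧ q) → □□(¬p ∧ q)), u
3. ¬◇(p ∧ ¬r), u
4. □(¬p ∧ q), u
5. ¬□□(¬p ∧ q), u
6. ¬(p ∧ ¬r), u
7. ¬p ∧ q, u
8. ¬p, u
9. q, u
10. r, u
11. ¬□(¬p ∧ q), v
12. ¬(p ∧ ¬r), v
13. ¬p ∧ q, v
14. ¬p, v
15. q, v
16. r, v
17. ¬(¬p ∧ q), w
18. ¬(p ∧ ¬r), w
19. ¬p ∧ q, w
20. ¬p, w
21. q, w
22. ¬q, w
Accessibility: uRu, uRv, uRw, vRv, vRw, wRw
Branch closes: q and ¬q both at w.
Every branch closes (one shown): valid in S4, hence also in S5 (every theorem of S4 is a theorem of S5).
T-tableau for the negation ¬((□(¬p ∧ q) → □□(¬p ∧ q)) ∨ ◇(p ∧ ¬r)):
1. ¬((□(¬p ∧ q) → □□(¬p ∧ q)) ∨ ◇(p ∧ ¬r)), u
2. ¬(□(¬p ∧ q) → □□(¬p ∧ q)), u
3. ¬◇(p ∧ ¬r), u
4. □(¬p ∧ q), u
5. ¬□□(¬p ∧ q), u
6. ¬(p ∧ ¬r), u
7. ¬p ∧ q, u
8. ¬p, u
9. q, u
10. r, u
11. ¬□(¬p ∧ q), v
12. ¬(p ∧ ¬r), v
13. ¬p ∧ q, v
14. ¬p, v
15. q, v
16. r, v
17. ¬(¬p ∧ q), w
18. ¬q, w
Accessibility: uRu, uRv, vRv, vRw, wRw
Complete open branch: countermodel on a T-frame, so not valid in T, nor in K (the same frame is also a K-frame).

S4, S5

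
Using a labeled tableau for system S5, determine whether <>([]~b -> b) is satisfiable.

Satisfiable

1. <>([]~b -> b), 0
2. []~b -> b, 1
3. b, 1
Accessibility: 0R0, 0R1, 1R0, 1R1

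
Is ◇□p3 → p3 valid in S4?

Not valid

Tableau for the negation ¬(◇□p3 → p3):
1. ¬(◇□p3 → p3), u
2. ◇□p3, u
3. ¬p3, u
4. □p3, v
5. p3, v
Accessibility: uRu, uRv, vRv
The negation has an open branch (countermodel exists).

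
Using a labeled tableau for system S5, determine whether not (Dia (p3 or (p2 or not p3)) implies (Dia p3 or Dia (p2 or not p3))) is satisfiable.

1. not (Dia (p3 or (p2 or not p3)) implies (Dia p3 or Dia (p2 or not p3))), w0
2. Dia (p3 or (p2 or not p3)), w0
3. not (Dia p3 or Dia (p2 or not p3)), w0
4. not Dia p3, w0
5. not Dia (p2 or not p3), w0
6. not p3, w0
7. not (p2 or not p3), w0
8. not p2, w0
9. p3, w0
Accessibility: w0Rw0
Branch closes: p3 and not p3 both at w0.
(One branch shown.) All branches close.

No, unsatisfiable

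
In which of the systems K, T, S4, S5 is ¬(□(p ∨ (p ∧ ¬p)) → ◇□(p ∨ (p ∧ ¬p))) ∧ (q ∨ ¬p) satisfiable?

K

K-tableau for the formula:
1. ¬(□(p ∨ (p ∧ ¬p)) → ◇□(p ∨ (p ∧ ¬p))) ∧ (q ∨ ¬p), u
2. ¬(□(p ∨ (p ∧ ¬p)) → ◇□(p ∨ (p ∧ ¬p))), u   [∧-rule on 1]
3. q ∨ ¬p, u   [∧-rule on 1]
4. □(p ∨ (p ∧ ¬p)), u   [¬→-rule on 2]
5. ¬◇□(p ∨ (p ∧ ¬p)), u   [¬→-rule on 2]
6. ¬p, u   [∨-rule on 3 (branches; this branch)]
Complete open branch: satisfiable in K.
T-tableau for the formula:
1. ¬(□(p ∨ (p ∧ ¬p)) → ◇□(p ∨ (p ∧ ¬p))) ∧ (q ∨ ¬p), u
2. ¬(□(p ∨ (p ∧ ¬p)) → ◇□(p ∨ (p ∧ ¬p))), u   [∧-rule on 1]
3. q ∨ ¬p, u   [∧-rule on 1]
4. □(p ∨ (p ∧ ¬p)), u   [¬→-rule on 2]
5. ¬◇□(p ∨ (p ∧ ¬p)), u   [¬→-rule on 2]
6. p ∨ (p ∧ ¬p), u   [□-rule on 4 via uRu]
7. ¬□(p ∨ (p ∧ ¬p)), u   [¬◇-rule on 5 via uRu]
8. q, u   [∨-rule on 3 (branches; this branch)]
9. p, u   [∨-rule on 6 (branches; this branch)]
10. ¬(p ∨ (p ∧ ¬p)), v   [¬□-rule on 7: fresh world v, uRv]
11. ¬p, v   [¬∨-rule on 10]
12. ¬(p ∧ ¬p), v   [¬∨-rule on 10]
13. p ∨ (p ∧ ¬p), v   [□-rule on 4 via uRv]
14. ¬□(p ∨ (p ∧ ¬p)), v   [¬◇-rule on 5 via uRv]
15. p ∧ ¬p, v   [∨-rule on 13 (branches; this branch)]
16. p, v   [∧-rule on 15]
Accessibility: uRu, uRv, vRv
Branch closes: p and ¬p both at v.
Every branch closes (one shown): unsatisfiable in T, hence also in S4, S5 (every S4/S5-frame is a T-frame).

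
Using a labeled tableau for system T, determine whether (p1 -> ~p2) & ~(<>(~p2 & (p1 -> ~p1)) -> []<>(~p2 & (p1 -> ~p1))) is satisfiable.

Satisfiable (open branch found)

1. (p1 -> ~p2) & ~(<>(~p2 & (p1 -> ~p1)) -> []<>(~p2 & (p1 -> ~p1))), w0
2. p1 -> ~p2, w0
3. ~(<>(~p2 & (p1 -> ~p1)) -> []<>(~p2 & (p1 -> ~p1))), w0
4. <>(~p2 & (p1 -> ~p1)), w0
5. ~[]<>(~p2 & (p1 -> ~p1)), w0
6. ~p2, w0
7. ~p2 & (p1 -> ~p1), w1
8. ~p2, w1
9. p1 -> ~p1, w1
10. ~p1, w1
11. ~<>(~p2 & (p1 -> ~p1)), w2
12. ~(~p2 & (p1 -> ~p1)), w2
13. ~(p1 -> ~p1), w2
14. p1, w2
Accessibility: w0Rw0, w0Rw1, w0Rw2, w1Rw1, w2Rw2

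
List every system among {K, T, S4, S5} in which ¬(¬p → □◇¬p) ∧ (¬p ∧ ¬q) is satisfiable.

K, T, S4

S4-tableau for the formula:
1. ¬(¬p → □◇¬p) ∧ (¬p ∧ ¬q), w0
2. ¬(¬p → □◇¬p), w0   [∧-rule on 1]
3. ¬p ∧ ¬q, w0   [∧-rule on 1]
4. ¬p, w0   [¬→-rule on 2]
5. ¬□◇¬p, w0   [¬→-rule on 2]
6. ¬q, w0   [∧-rule on 3]
7. ¬◇¬p, w1   [¬□-rule on 5: fresh world w1, w0Rw1]
8. p, w1   [¬◇-rule on 7 via w1Rw1]
Accessibility: w0Rw0, w0Rw1, w1Rw1
Complete open branch: satisfiable in S4, hence also in K, T (this S4-model is also a K-model and a T-model).
S5-tableau for the formula:
1. ¬(¬p → □◇¬p) ∧ (¬p ∧ ¬q), w0
2. ¬(¬p → □◇¬p), w0   [∧-rule on 1]
3. ¬p ∧ ¬q, w0   [∧-rule on 1]
4. ¬p, w0   [¬→-rule on 2]
5. ¬□◇¬p, w0   [¬→-rule on 2]
6. ¬q, w0   [∧-rule on 3]
7. ¬◇¬p, w1   [¬□-rule on 5: fresh world w1, w0Rw1]
8. p, w0   [¬◇-rule on 7 via w1Rw0]
Accessibility: w0Rw0, w0Rw1, w1Rw0, w1Rw1
Branch closes: p and ¬p both at w0.
Every branch closes (one shown): unsatisfiable in S5.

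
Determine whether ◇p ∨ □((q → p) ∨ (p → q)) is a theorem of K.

Tableau for the negation ¬(◇p ∨ □((q → p) ∨ (p → q))):
1. ¬(◇p ∨ □((q → p) ∨ (p → q))), 0
2. ¬◇p, 0
3. ¬□((q → p) ∨ (p → q)), 0
4. ¬((q → p) ∨ (p → q)), 1
5. ¬(q → p), 1
6. ¬(p → q), 1
7. q, 1
8. ¬p, 1
9. p, 1
10. ¬q, 1
Accessibility: 0R1
Branch closes: p and ¬p both at 1.
All branches of the negation close; one closing branch shown above.

Yes, valid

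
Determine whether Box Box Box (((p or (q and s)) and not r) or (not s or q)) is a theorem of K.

Tableau for the negation not Box Box Box (((p or (q and s)) and not r) or (not s or q)):
1. not Box Box Box (((p or (q and s)) and not r) or (not s or q)), 0
2. not Box Box (((p or (q and s)) and not r) or (not s or q)), 1
3. not Box (((p or (q and s)) and not r) or (not s or q)), 2
4. not (((p or (q and s)) and not r) or (not s or q)), 3
5. not ((p or (q and s)) and not r), 3
6. not (not s or q), 3
7. s, 3
8. not q, 3
9. r, 3
Accessibility: 0R1, 1R2, 2R3
The negation has an open branch (countermodel exists).

No, not valid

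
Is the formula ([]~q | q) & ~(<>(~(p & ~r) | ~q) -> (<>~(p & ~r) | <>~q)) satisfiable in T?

Unsatisfiable

1. ([]~q | q) & ~(<>(~(p & ~r) | ~q) -> (<>~(p & ~r) | <>~q)), w0
2. []~q | q, w0
3. ~(<>(~(p & ~r) | ~q) -> (<>~(p & ~r) | <>~q)), w0
4. <>(~(p & ~r) | ~q), w0
5. ~(<>~(p & ~r) | <>~q), w0
6. ~<>~(p & ~r), w0
7. ~<>~q, w0
8. p & ~r, w0
9. p, w0
10. ~r, w0
11. q, w0
12. ~(p & ~r) | ~q, w1
13. p & ~r, w1
14. p, w1
15. ~r, w1
16. q, w1
17. ~(p & ~r), w1
18. r, w1
Accessibility: w0Rw0, w0Rw1, w1Rw1
Branch closes: r and ~r both at w1.
Every branch closes; the branch above is one of them.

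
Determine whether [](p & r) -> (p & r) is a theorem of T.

Tableau for the negation ~([](p & r) -> (p & r)):
1. ~([](p & r) -> (p & r)), u
2. [](p & r), u   [~->-rule on 1]
3. ~(p & r), u   [~->-rule on 1]
4. p & r, u   [[]-rule on 2 via uRu]
5. p, u   [&-rule on 4]
6. r, u   [&-rule on 4]
7. ~r, u   [~&-rule on 3 (branches; this branch)]
Accessibility: uRu
Branch closes: r and ~r both at u.
Every branch of the negation's tableau closes; the branch above is one of them.

Valid in T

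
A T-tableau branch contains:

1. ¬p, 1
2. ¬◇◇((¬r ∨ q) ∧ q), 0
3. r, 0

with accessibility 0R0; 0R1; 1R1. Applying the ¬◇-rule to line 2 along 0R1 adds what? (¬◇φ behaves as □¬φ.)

¬◇((¬r ∨ q) ∧ q), 1

¬◇φ behaves as □¬φ: propagate the negated body to each accessible world.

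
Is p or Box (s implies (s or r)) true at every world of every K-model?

Valid in K

Tableau for the negation not (p or Box (s implies (s or r))):
1. not (p or Box (s implies (s or r))), u
2. not p, u   [neg-or-rule on 1]
3. not Box (s implies (s or r)), u   [neg-or-rule on 1]
4. not (s implies (s or r)), v   [neg-Box-rule on 3: fresh world v, uRv]
5. s, v   [neg-implies-rule on 4]
6. not (s or r), v   [neg-implies-rule on 4]
7. not s, v   [neg-or-rule on 6]
8. not r, v   [neg-or-rule on 6]
Accessibility: uRv
Branch closes: s and not s both at v.
All branches of the negation close; one closing branch shown above.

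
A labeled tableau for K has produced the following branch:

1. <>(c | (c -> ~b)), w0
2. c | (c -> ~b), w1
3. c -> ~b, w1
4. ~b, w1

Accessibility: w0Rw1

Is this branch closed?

No atom appears with both signs at the same world.

Not closed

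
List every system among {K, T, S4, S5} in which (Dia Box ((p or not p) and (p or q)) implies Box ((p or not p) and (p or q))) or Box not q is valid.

S5

S5-tableau for the negation not ((Dia Box ((p or not p) and (p or q)) implies Box ((p or not p) and (p or q))) or Box not q):
1. not ((Dia Box ((p or not p) and (p or q)) implies Box ((p or not p) and (p or q))) or Box not q), u
2. not (Dia Box ((p or not p) and (p or q)) implies Box ((p or not p) and (p or q))), u
3. not Box not q, u
4. Dia Box ((p or not p) and (p or q)), u
5. not Box ((p or not p) and (p or q)), u
6. q, v
7. Box ((p or not p) and (p or q)), w
8. (p or not p) and (p or q), u
9. p or not p, u
10. p or q, u
11. (p or not p) and (p or q), v
12. p or not p, v
13. p or q, v
14. (p or not p) and (p or q), w
15. p or not p, w
16. p or q, w
17. not p, u
18. q, u
19. not p, v
20. not p, w
21. q, w
22. not ((p or not p) and (p or q)), x
23. (p or not p) and (p or q), x
24. p or not p, x
25. p or q, x
26. not (p or q), x
27. not p, x
28. not q, x
29. q, x
Accessibility: uRu, uRv, uRw, uRx, vRu, vRv, vRw, vRx, wRu, wRv, wRw, wRx, xRu, xRv, xRw, xRx
Branch closes: q and not q both at x.
Every branch closes (one shown): valid in S5.
S4-tableau for the negation not ((Dia Box ((p or not p) and (p or q)) implies Box ((p or not p) and (p or q))) or Box not q):
1. not ((Dia Box ((p or not p) and (p or q)) implies Box ((p or not p) and (p or q))) or Box not q), u
2. not (Dia Box ((p or not p) and (p or q)) implies Box ((p or not p) and (p or q))), u
3. not Box not q, u
4. Dia Box ((p or not p) and (p or q)), u
5. not Box ((p or not p) and (p or q)), u
6. q, v
7. Box ((p or not p) and (p or q)), w
8. (p or not p) and (p or q), w
9. p or not p, w
10. p or q, w
11. not p, w
12. q, w
13. not ((p or not p) and (p or q)), x
14. not (p or q), x
15. not p, x
16. not q, x
Accessibility: uRu, uRv, uRw, uRx, vRv, wRw, xRx
Complete open branch: countermodel on an S4-frame, so not valid in S4, nor in K, T (the same frame is also a K-frame and a T-frame).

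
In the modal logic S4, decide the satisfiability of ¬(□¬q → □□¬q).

1. ¬(□¬q → □□¬q), 0
2. □¬q, 0   [¬→-rule on 1]
3. ¬□□¬q, 0   [¬→-rule on 1]
4. ¬q, 0   [□-rule on 2 via 0R0]
5. ¬□¬q, 1   [¬□-rule on 3: fresh world 1, 0R1]
6. ¬q, 1   [□-rule on 2 via 0R1]
7. q, 2   [¬□-rule on 5: fresh world 2, 1R2]
8. ¬q, 2   [□-rule on 2 via 0R2]
Accessibility: 0R0, 0R1, 0R2, 1R1, 1R2, 2R2
Branch closes: q and ¬q both at 2.
All branches of the tableau close; one closing branch shown above.

Unsatisfiable (every branch closes)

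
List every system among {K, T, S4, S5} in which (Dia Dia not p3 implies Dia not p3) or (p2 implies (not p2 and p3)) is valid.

S4-tableau for the negation not ((Dia Dia not p3 implies Dia not p3) or (p2 implies (not p2 and p3))):
1. not ((Dia Dia not p3 implies Dia not p3) or (p2 implies (not p2 and p3))), 0
2. not (Dia Dia not p3 implies Dia not p3), 0   [neg-or-rule on 1]
3. not (p2 implies (not p2 and p3)), 0   [neg-or-rule on 1]
4. Dia Dia not p3, 0   [neg-implies-rule on 2]
5. not Dia not p3, 0   [neg-implies-rule on 2]
6. p2, 0   [neg-implies-rule on 3]
7. not (not p2 and p3), 0   [neg-implies-rule on 3]
8. p3, 0   [neg-Dia-rule on 5 via 0R0]
9. Dia not p3, 1   [Dia-rule on 4: fresh world 1, 0R1]
10. p3, 1   [neg-Dia-rule on 5 via 0R1]
11. not p3, 2   [Dia-rule on 9: fresh world 2, 1R2]
12. p3, 2   [neg-Dia-rule on 5 via 0R2]
Accessibility: 0R0, 0R1, 0R2, 1R1, 1R2, 2R2
Branch closes: p3 and not p3 both at 2.
Every branch closes (one shown): valid in S4, hence also in S5 (every theorem of S4 is a theorem of S5).
T-tableau for the negation not ((Dia Dia not p3 implies Dia not p3) or (p2 implies (not p2 and p3))):
1. not ((Dia Dia not p3 implies Dia not p3) or (p2 implies (not p2 and p3))), 0
2. not (Dia Dia not p3 implies Dia not p3), 0   [neg-or-rule on 1]
3. not (p2 implies (not p2 and p3)), 0   [neg-or-rule on 1]
4. Dia Dia not p3, 0   [neg-implies-rule on 2]
5. not Dia not p3, 0   [neg-implies-rule on 2]
6. p2, 0   [neg-implies-rule on 3]
7. not (not p2 and p3), 0   [neg-implies-rule on 3]
8. p3, 0   [neg-Dia-rule on 5 via 0R0]
9. Dia not p3, 1   [Dia-rule on 4: fresh world 1, 0R1]
10. p3, 1   [neg-Dia-rule on 5 via 0R1]
11. not p3, 2   [Dia-rule on 9: fresh world 2, 1R2]
Accessibility: 0R0, 0R1, 1R1, 1R2, 2R2
Complete open branch: countermodel on a T-frame, so not valid in T, nor in K (the same frame is also a K-frame).

S4, S5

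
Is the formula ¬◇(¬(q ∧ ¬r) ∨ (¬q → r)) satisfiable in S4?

1. ¬◇(¬(q ∧ ¬r) ∨ (¬q → r)), 0
2. ¬(¬(q ∧ ¬r) ∨ (¬q → r)), 0   [¬◇-rule on 1 via 0R0]
3. q ∧ ¬r, 0   [¬∨-rule on 2]
4. ¬(¬q → r), 0   [¬∨-rule on 2]
5. q, 0   [∧-rule on 3]
6. ¬r, 0   [∧-rule on 3]
7. ¬q, 0   [¬→-rule on 4]
Accessibility: 0R0
Branch closes: q and ¬q both at 0.
Every branch closes; the branch above is one of them.

Unsatisfiable (every branch closes)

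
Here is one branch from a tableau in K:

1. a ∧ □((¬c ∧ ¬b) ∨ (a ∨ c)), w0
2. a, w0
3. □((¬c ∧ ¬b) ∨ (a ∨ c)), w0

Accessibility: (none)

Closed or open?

No world carries both an atom and its negation.

Open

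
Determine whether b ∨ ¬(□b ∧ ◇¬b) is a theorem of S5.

Tableau for the negation ¬(b ∨ ¬(□b ∧ ◇¬b)):
1. ¬(b ∨ ¬(□b ∧ ◇¬b)), 0
2. ¬b, 0
3. □b ∧ ◇¬b, 0
4. □b, 0
5. ◇¬b, 0
6. b, 0
Accessibility: 0R0
Branch closes: b and ¬b both at 0.
All branches of the negation close; one closing branch shown above.

Valid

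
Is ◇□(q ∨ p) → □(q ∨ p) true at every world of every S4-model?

Tableau for the negation ¬(◇□(q ∨ p) → □(q ∨ p)):
1. ¬(◇□(q ∨ p) → □(q ∨ p)), w0
2. ◇□(q ∨ p), w0
3. ¬□(q ∨ p), w0
4. □(q ∨ p), w1
5. q ∨ p, w1
6. p, w1
7. ¬(q ∨ p), w2
8. ¬q, w2
9. ¬p, w2
Accessibility: w0Rw0, w0Rw1, w0Rw2, w1Rw1, w2Rw2
The negation has an open branch (countermodel exists).

Invalid (countermodel exists)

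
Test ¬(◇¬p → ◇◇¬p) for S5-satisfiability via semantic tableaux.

Unsatisfiable (every branch closes)

1. ¬(◇¬p → ◇◇¬p), u
2. ◇¬p, u
3. ¬◇◇¬p, u
4. ¬◇¬p, u
5. p, u
6. ¬p, v
7. ¬◇¬p, v
8. p, v
Accessibility: uRu, uRv, vRu, vRv
Branch closes: p and ¬p both at v.
(One branch shown.) All branches close.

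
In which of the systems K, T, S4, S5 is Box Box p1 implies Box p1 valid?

T, S4, S5

K-tableau for the negation not (Box Box p1 implies Box p1):
1. not (Box Box p1 implies Box p1), w0
2. Box Box p1, w0   [neg-implies-rule on 1]
3. not Box p1, w0   [neg-implies-rule on 1]
4. not p1, w1   [neg-Box-rule on 3: fresh world w1, w0Rw1]
5. Box p1, w1   [Box-rule on 2 via w0Rw1]
Accessibility: w0Rw1
Complete open branch: countermodel on a K-frame, so not valid in K.
T-tableau for the negation not (Box Box p1 implies Box p1):
1. not (Box Box p1 implies Box p1), w0
2. Box Box p1, w0   [neg-implies-rule on 1]
3. not Box p1, w0   [neg-implies-rule on 1]
4. Box p1, w0   [Box-rule on 2 via w0Rw0]
5. p1, w0   [Box-rule on 4 via w0Rw0]
6. not p1, w1   [neg-Box-rule on 3: fresh world w1, w0Rw1]
7. Box p1, w1   [Box-rule on 2 via w0Rw1]
8. p1, w1   [Box-rule on 4 via w0Rw1]
Accessibility: w0Rw0, w0Rw1, w1Rw1
Branch closes: p1 and not p1 both at w1.
Every branch closes (one shown): valid in T, hence also in S4, S5 (every theorem of T is a theorem of S4 and S5).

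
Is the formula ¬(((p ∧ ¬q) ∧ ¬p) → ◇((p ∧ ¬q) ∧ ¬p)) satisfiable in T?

1. ¬(((p ∧ ¬q) ∧ ¬p) → ◇((p ∧ ¬q) ∧ ¬p)), 0
2. (p ∧ ¬q) ∧ ¬p, 0   [¬→-rule on 1]
3. ¬◇((p ∧ ¬q) ∧ ¬p), 0   [¬→-rule on 1]
4. p ∧ ¬q, 0   [∧-rule on 2]
5. ¬p, 0   [∧-rule on 2]
6. p, 0   [∧-rule on 4]
7. ¬q, 0   [∧-rule on 4]
Accessibility: 0R0
Branch closes: p and ¬p both at 0.
All branches of the tableau close; one closing branch shown above.

No, unsatisfiable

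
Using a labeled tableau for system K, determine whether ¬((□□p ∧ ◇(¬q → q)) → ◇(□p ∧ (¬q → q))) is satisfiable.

1. ¬((□□p ∧ ◇(¬q → q)) → ◇(□p ∧ (¬q → q))), w0
2. □□p ∧ ◇(¬q → q), w0
3. ¬◇(□p ∧ (¬q → q)), w0
4. □□p, w0
5. ◇(¬q → q), w0
6. ¬q → q, w1
7. ¬(□p ∧ (¬q → q)), w1
8. □p, w1
9. q, w1
10. ¬□p, w1
11. ¬p, w2
12. p, w2
Accessibility: w0Rw1, w1Rw2
Branch closes: p and ¬p both at w2.
Every branch closes; the branch above is one of them.

No, unsatisfiable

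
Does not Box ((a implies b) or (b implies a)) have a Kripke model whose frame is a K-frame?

No, unsatisfiable

1. not Box ((a implies b) or (b implies a)), 0
2. not ((a implies b) or (b implies a)), 1   [neg-Box-rule on 1: fresh world 1, 0R1]
3. not (a implies b), 1   [neg-or-rule on 2]
4. not (b implies a), 1   [neg-or-rule on 2]
5. a, 1   [neg-implies-rule on 3]
6. not b, 1   [neg-implies-rule on 3]
7. b, 1   [neg-implies-rule on 4]
8. not a, 1   [neg-implies-rule on 4]
Accessibility: 0R1
Branch closes: b and not b both at 1.
(One branch shown.) All branches close.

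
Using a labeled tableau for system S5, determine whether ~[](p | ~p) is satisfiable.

1. ~[](p | ~p), u
2. ~(p | ~p), v
3. ~p, v
4. p, v
Accessibility: uRu, uRv, vRu, vRv
Branch closes: p and ~p both at v.
Every branch closes; the branch above is one of them.

No, unsatisfiable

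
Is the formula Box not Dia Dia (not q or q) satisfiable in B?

1. Box not Dia Dia (not q or q), u
2. not Dia Dia (not q or q), u
3. not Dia (not q or q), u
4. not (not q or q), u
5. q, u
6. not q, u
Accessibility: uRu
Branch closes: q and not q both at u.
(One branch shown.) All branches close.

Unsatisfiable (every branch closes)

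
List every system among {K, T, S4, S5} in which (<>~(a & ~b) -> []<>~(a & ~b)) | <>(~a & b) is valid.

S5

S4-tableau for the negation ~((<>~(a & ~b) -> []<>~(a & ~b)) | <>(~a & b)):
1. ~((<>~(a & ~b) -> []<>~(a & ~b)) | <>(~a & b)), w0
2. ~(<>~(a & ~b) -> []<>~(a & ~b)), w0
3. ~<>(~a & b), w0
4. <>~(a & ~b), w0
5. ~[]<>~(a & ~b), w0
6. ~(~a & b), w0
7. ~b, w0
8. ~(a & ~b), w1
9. ~(~a & b), w1
10. b, w1
11. a, w1
12. ~<>~(a & ~b), w2
13. ~(~a & b), w2
14. a & ~b, w2
15. a, w2
16. ~b, w2
Accessibility: w0Rw0, w0Rw1, w0Rw2, w1Rw1, w2Rw2
Complete open branch: countermodel on an S4-frame, so not valid in S4, nor in K, T (the same frame is also a K-frame and a T-frame).
S5-tableau for the negation ~((<>~(a & ~b) -> []<>~(a & ~b)) | <>(~a & b)):
1. ~((<>~(a & ~b) -> []<>~(a & ~b)) | <>(~a & b)), w0
2. ~(<>~(a & ~b) -> []<>~(a & ~b)), w0
3. ~<>(~a & b), w0
4. <>~(a & ~b), w0
5. ~[]<>~(a & ~b), w0
6. ~(~a & b), w0
7. ~b, w0
8. ~(a & ~b), w1
9. ~(~a & b), w1
10. b, w1
11. a, w1
12. ~<>~(a & ~b), w2
13. ~(~a & b), w2
14. a & ~b, w0
15. a, w0
16. a & ~b, w1
17. ~b, w1
Accessibility: w0Rw0, w0Rw1, w0Rw2, w1Rw0, w1Rw1, w1Rw2, w2Rw0, w2Rw1, w2Rw2
Branch closes: b and ~b both at w1.
Every branch closes (one shown): valid in S5.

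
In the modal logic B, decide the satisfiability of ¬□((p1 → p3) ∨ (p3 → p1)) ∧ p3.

1. ¬□((p1 → p3) ∨ (p3 → p1)) ∧ p3, w0
2. ¬□((p1 → p3) ∨ (p3 → p1)), w0   [∧-rule on 1]
3. p3, w0   [∧-rule on 1]
4. ¬((p1 → p3) ∨ (p3 → p1)), w1   [¬□-rule on 2: fresh world w1, w0Rw1]
5. ¬(p1 → p3), w1   [¬∨-rule on 4]
6. ¬(p3 → p1), w1   [¬∨-rule on 4]
7. p1, w1   [¬→-rule on 5]
8. ¬p3, w1   [¬→-rule on 5]
9. p3, w1   [¬→-rule on 6]
10. ¬p1, w1   [¬→-rule on 6]
Accessibility: w0Rw0, w0Rw1, w1Rw0, w1Rw1
Branch closes: p3 and ¬p3 both at w1.
Every branch closes; the branch above is one of them.

Unsatisfiable (every branch closes)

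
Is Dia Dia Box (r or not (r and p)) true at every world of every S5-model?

Yes, valid

Tableau for the negation not Dia Dia Box (r or not (r and p)):
1. not Dia Dia Box (r or not (r and p)), w0
2. not Dia Box (r or not (r and p)), w0
3. not Box (r or not (r and p)), w0
4. not (r or not (r and p)), w1
5. not r, w1
6. r and p, w1
7. r, w1
8. p, w1
Accessibility: w0Rw0, w0Rw1, w1Rw0, w1Rw1
Branch closes: r and not r both at w1.
Every branch of the negation's tableau closes; the branch above is one of them.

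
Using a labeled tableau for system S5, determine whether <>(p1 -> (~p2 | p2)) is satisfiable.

Satisfiable (open branch found)

1. <>(p1 -> (~p2 | p2)), w0
2. p1 -> (~p2 | p2), w1
3. ~p2 | p2, w1
4. p2, w1
Accessibility: w0Rw0, w0Rw1, w1Rw0, w1Rw1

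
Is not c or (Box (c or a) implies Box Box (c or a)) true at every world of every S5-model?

Yes, valid

Tableau for the negation not (not c or (Box (c or a) implies Box Box (c or a))):
1. not (not c or (Box (c or a) implies Box Box (c or a))), 0
2. c, 0
3. not (Box (c or a) implies Box Box (c or a)), 0
4. Box (c or a), 0
5. not Box Box (c or a), 0
6. c or a, 0
7. a, 0
8. not Box (c or a), 1
9. c or a, 1
10. a, 1
11. not (c or a), 2
12. not c, 2
13. not a, 2
14. c or a, 2
15. a, 2
Accessibility: 0R0, 0R1, 0R2, 1R0, 1R1, 1R2, 2R0, 2R1, 2R2
Branch closes: a and not a both at 2.
Every branch of the negation's tableau closes; the branch above is one of them.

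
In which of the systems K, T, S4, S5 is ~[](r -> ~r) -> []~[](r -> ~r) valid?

S4-tableau for the negation ~(~[](r -> ~r) -> []~[](r -> ~r)):
1. ~(~[](r -> ~r) -> []~[](r -> ~r)), u
2. ~[](r -> ~r), u   [~->-rule on 1]
3. ~[]~[](r -> ~r), u   [~->-rule on 1]
4. ~(r -> ~r), v   [~[]-rule on 2: fresh world v, uRv]
5. r, v   [~->-rule on 4]
6. [](r -> ~r), w   [~[]-rule on 3: fresh world w, uRw]
7. r -> ~r, w   [[]-rule on 6 via wRw]
8. ~r, w   [->-rule on 7 (branches; this branch)]
Accessibility: uRu, uRv, uRw, vRv, wRw
Complete open branch: countermodel on an S4-frame, so not valid in S4, nor in K, T (the same frame is also a K-frame and a T-frame).
S5-tableau for the negation ~(~[](r -> ~r) -> []~[](r -> ~r)):
1. ~(~[](r -> ~r) -> []~[](r -> ~r)), u
2. ~[](r -> ~r), u   [~->-rule on 1]
3. ~[]~[](r -> ~r), u   [~->-rule on 1]
4. ~(r -> ~r), v   [~[]-rule on 2: fresh world v, uRv]
5. r, v   [~->-rule on 4]
6. [](r -> ~r), w   [~[]-rule on 3: fresh world w, uRw]
7. r -> ~r, u   [[]-rule on 6 via wRu]
8. r -> ~r, v   [[]-rule on 6 via wRv]
9. r -> ~r, w   [[]-rule on 6 via wRw]
10. ~r, u   [->-rule on 7 (branches; this branch)]
11. ~r, v   [->-rule on 8 (branches; this branch)]
Accessibility: uRu, uRv, uRw, vRu, vRv, vRw, wRu, wRv, wRw
Branch closes: r and ~r both at v.
Every branch closes (one shown): valid in S5.

S5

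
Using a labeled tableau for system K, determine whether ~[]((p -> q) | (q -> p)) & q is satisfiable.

1. ~[]((p -> q) | (q -> p)) & q, w0
2. ~[]((p -> q) | (q -> p)), w0   [&-rule on 1]
3. q, w0   [&-rule on 1]
4. ~((p -> q) | (q -> p)), w1   [~[]-rule on 2: fresh world w1, w0Rw1]
5. ~(p -> q), w1   [~|-rule on 4]
6. ~(q -> p), w1   [~|-rule on 4]
7. p, w1   [~->-rule on 5]
8. ~q, w1   [~->-rule on 5]
9. q, w1   [~->-rule on 6]
10. ~p, w1   [~->-rule on 6]
Accessibility: w0Rw1
Branch closes: q and ~q both at w1.
All branches of the tableau close; one closing branch shown above.

Unsatisfiable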